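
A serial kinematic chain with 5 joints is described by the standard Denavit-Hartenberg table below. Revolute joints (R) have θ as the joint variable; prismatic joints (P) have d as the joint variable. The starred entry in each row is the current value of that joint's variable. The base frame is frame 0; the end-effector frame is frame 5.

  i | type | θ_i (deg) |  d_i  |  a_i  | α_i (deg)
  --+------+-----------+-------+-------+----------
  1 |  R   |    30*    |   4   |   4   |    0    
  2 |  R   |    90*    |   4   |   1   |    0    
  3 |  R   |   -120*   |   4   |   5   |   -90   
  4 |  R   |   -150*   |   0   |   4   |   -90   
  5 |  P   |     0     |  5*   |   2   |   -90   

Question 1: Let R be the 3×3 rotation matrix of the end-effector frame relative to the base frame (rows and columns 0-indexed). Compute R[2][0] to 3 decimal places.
End-effector x-axis (col 0 of R) = (-0.8660,-0.0000,0.5000)
R[2][0] = 0.5000

0.500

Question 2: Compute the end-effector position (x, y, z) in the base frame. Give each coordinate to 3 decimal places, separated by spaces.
after link 1: o_1 = (3.4641, 2.0000, 4.0000)
after link 2: o_2 = (2.9641, 2.8660, 8.0000)
after link 3: o_3 = (7.9641, 2.8660, 12.0000)
after link 4: o_4 = (4.5000, 2.8660, 14.0000)
after link 5: o_5 = (5.2679, 2.8660, 19.3301)

5.268 2.866 19.330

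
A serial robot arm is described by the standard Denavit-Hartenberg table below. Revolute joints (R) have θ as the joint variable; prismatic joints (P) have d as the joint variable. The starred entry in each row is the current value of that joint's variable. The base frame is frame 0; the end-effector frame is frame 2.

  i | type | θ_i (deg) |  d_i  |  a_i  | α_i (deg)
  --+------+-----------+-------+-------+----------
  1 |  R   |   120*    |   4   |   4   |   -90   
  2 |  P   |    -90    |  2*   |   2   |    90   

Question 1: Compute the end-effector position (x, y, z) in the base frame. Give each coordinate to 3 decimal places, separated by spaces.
-3.732 2.464 6.000

after link 1: o_1 = (-2.0000, 3.4641, 4.0000)
after link 2: o_2 = (-3.7321, 2.4641, 6.0000)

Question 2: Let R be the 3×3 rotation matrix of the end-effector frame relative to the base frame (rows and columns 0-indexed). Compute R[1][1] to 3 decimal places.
End-effector y-axis (col 1 of R) = (-0.8660,-0.5000,0.0000)
R[1][1] = -0.5000

-0.500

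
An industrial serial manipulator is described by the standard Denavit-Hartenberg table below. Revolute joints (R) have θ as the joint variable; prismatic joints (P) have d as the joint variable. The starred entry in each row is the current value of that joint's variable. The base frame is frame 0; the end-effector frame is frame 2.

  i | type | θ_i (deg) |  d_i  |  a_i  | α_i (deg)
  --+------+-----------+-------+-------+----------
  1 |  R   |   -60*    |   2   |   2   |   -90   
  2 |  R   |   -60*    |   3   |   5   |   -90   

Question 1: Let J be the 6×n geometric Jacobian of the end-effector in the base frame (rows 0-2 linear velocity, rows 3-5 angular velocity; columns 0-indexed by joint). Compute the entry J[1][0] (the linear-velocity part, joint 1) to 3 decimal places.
axis z_0 = ẑ; lever o_n−o_0 = (4.8481,-2.3971,6.3301)
cross product → J_v[:, 0] = (2.3971,4.8481,-0.0000)
J_ω[:, 0] = z_0
entry J[1][0] = 4.8481

4.848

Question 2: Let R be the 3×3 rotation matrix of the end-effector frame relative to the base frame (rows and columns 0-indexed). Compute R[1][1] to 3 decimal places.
-0.500

End-effector y-axis (col 1 of R) = (-0.8660,-0.5000,-0.0000)
R[1][1] = -0.5000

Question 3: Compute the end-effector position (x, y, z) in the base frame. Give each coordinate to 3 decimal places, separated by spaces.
4.848 -2.397 6.330

after link 1: o_1 = (1.0000, -1.7321, 2.0000)
after link 2: o_2 = (4.8481, -2.3971, 6.3301)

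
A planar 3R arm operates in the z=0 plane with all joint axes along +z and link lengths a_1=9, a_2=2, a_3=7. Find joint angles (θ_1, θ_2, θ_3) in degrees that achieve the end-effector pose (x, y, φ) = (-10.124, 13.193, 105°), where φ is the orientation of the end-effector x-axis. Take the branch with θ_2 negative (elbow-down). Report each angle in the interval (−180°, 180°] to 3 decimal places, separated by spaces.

wrist centre = target − a_3·(cos φ, sin φ) = (-8.3123, 6.4315)
cos θ_2 = (110.4582−9²−2²)/(2·9·2) = 0.7072; θ_2 = -44.9947° (elbow-down)
β = atan2(6.4315,-8.3123) = 142.2695°; ψ = atan2(-1.4141,10.4143) = -7.7325°
θ_1 = β − ψ = 150.0020°
θ_3 = φ − θ_1 − θ_2 = -0.0073° (wrapped to (-180°,180°])

150.002 -44.995 -0.007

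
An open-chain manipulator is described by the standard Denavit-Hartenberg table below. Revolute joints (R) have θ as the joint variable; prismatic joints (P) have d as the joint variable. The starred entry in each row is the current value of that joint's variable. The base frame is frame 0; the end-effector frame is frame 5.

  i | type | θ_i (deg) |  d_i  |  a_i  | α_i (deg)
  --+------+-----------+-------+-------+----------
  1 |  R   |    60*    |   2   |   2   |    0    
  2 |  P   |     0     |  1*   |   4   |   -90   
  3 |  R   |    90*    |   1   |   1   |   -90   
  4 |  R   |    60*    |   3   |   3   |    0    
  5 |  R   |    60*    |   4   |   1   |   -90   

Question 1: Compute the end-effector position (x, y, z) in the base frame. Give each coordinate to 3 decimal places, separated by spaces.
after link 1: o_1 = (1.0000, 1.7321, 2.0000)
after link 2: o_2 = (3.0000, 5.1962, 3.0000)
after link 3: o_3 = (2.1340, 5.6962, 2.0000)
after link 4: o_4 = (2.8840, 1.7990, 0.5000)
after link 5: o_5 = (1.6340, -2.0981, 1.0000)

1.634 -2.098 1.000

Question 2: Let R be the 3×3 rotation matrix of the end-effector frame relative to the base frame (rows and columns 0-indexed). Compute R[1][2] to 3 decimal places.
0.250

End-effector z-axis (col 2 of R) = (-0.4330,0.2500,0.8660)
R[1][2] = 0.2500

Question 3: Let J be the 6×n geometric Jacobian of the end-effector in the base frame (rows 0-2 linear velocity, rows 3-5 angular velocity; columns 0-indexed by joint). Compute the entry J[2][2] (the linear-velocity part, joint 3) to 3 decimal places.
axis z_2 = (-0.8660,0.5000,0.0000); lever o_n−o_2 = (-1.3660,-7.2942,-2.0000)
cross product → J_v[:, 2] = (-1.0000,-1.7321,7.0000)
J_ω[:, 2] = z_2
entry J[2][2] = 7.0000

7.000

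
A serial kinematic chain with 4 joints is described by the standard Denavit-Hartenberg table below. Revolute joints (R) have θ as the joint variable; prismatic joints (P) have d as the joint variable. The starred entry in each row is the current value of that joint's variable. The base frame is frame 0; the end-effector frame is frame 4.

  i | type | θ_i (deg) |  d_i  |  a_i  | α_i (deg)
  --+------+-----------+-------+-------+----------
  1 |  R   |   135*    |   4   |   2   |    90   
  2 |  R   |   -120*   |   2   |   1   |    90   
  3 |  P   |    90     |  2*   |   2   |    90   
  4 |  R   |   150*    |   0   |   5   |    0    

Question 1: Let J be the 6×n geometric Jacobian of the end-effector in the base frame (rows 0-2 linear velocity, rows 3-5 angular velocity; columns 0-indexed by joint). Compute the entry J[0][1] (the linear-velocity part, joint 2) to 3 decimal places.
axis z_1 = (0.7071,0.7071,0.0000); lever o_n−o_1 = (2.8758,-3.3427,1.3840)
cross product → J_v[:, 1] = (0.9786,-0.9786,-4.3971)
J_ω[:, 1] = z_1
entry J[0][1] = 0.9786

0.979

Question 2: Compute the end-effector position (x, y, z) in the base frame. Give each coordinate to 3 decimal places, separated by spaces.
after link 1: o_1 = (-1.4142, 1.4142, 4.0000)
after link 2: o_2 = (0.3536, 2.4749, 3.1340)
after link 3: o_3 = (2.9925, 2.6643, 4.1340)
after link 4: o_4 = (1.4616, -1.9285, 5.3840)

1.462 -1.928 5.384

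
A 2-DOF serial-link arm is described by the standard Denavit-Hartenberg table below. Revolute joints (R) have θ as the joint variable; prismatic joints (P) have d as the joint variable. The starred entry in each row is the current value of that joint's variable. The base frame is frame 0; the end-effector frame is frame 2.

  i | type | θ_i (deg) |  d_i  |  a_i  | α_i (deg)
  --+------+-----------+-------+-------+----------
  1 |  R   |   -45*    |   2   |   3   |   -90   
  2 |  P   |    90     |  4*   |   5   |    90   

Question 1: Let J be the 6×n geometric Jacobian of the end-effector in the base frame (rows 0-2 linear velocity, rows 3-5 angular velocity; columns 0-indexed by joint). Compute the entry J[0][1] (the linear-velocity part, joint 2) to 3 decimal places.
0.707

prismatic axis z_1 = (0.7071,0.7071,0.0000)
J_v[:, 1] = z_1; J_ω[:, 1] = (0,0,0)
entry J[0][1] = 0.7071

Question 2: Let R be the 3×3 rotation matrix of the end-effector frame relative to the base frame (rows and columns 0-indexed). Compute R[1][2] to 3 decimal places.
-0.707

End-effector z-axis (col 2 of R) = (0.7071,-0.7071,0.0000)
R[1][2] = -0.7071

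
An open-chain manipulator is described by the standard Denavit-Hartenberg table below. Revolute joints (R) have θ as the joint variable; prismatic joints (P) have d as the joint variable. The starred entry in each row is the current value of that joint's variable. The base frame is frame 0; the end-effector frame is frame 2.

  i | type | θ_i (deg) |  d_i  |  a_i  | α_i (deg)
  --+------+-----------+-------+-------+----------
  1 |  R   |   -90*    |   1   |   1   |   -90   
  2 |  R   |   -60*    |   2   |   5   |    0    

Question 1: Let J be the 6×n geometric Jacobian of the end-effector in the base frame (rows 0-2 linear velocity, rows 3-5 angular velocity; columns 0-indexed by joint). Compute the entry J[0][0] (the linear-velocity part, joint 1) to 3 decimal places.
3.500

axis z_0 = ẑ; lever o_n−o_0 = (2.0000,-3.5000,5.3301)
cross product → J_v[:, 0] = (3.5000,2.0000,-0.0000)
J_ω[:, 0] = z_0
entry J[0][0] = 3.5000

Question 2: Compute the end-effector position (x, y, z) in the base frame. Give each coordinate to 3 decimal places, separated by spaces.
after link 1: o_1 = (0.0000, -1.0000, 1.0000)
after link 2: o_2 = (2.0000, -3.5000, 5.3301)

2.000 -3.500 5.330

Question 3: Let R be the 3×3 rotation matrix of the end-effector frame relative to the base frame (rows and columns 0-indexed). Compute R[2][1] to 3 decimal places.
End-effector y-axis (col 1 of R) = (0.0000,-0.8660,-0.5000)
R[2][1] = -0.5000

-0.500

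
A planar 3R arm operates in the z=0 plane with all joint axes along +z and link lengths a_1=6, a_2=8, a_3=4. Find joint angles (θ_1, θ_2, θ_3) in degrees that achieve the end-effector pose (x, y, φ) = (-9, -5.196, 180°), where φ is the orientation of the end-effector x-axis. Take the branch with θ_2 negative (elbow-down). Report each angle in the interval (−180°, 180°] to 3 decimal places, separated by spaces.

-60.000 -120.001 0.001

wrist centre = target − a_3·(cos φ, sin φ) = (-5.0000, -5.1960)
cos θ_2 = (51.9984−6²−8²)/(2·6·8) = -0.5000; θ_2 = -120.0011° (elbow-down)
β = atan2(-5.1960,-5.0000) = -133.8987°; ψ = atan2(-6.9281,1.9999) = -73.8987°
θ_1 = β − ψ = -60.0000°
θ_3 = φ − θ_1 − θ_2 = 0.0011° (wrapped to (-180°,180°])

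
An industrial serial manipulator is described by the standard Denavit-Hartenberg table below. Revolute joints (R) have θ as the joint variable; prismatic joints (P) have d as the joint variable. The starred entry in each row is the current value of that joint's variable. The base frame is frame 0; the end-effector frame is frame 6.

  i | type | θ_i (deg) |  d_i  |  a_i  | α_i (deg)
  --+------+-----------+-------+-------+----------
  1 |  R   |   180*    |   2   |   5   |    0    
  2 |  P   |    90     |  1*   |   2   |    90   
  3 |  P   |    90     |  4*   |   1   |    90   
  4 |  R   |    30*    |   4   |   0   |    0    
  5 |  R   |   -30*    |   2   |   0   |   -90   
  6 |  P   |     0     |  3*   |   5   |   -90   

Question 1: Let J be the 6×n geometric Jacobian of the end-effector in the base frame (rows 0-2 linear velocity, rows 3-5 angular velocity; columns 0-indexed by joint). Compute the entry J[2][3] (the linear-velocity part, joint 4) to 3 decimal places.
-3.000

axis z_3 = (-0.0000,-1.0000,-0.0000); lever o_n−o_3 = (-3.0000,-6.0000,5.0000)
cross product → J_v[:, 3] = (-5.0000,0.0000,-3.0000)
J_ω[:, 3] = z_3
entry J[2][3] = -3.0000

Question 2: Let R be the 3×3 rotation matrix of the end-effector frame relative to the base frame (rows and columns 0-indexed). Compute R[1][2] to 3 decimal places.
1.000

End-effector z-axis (col 2 of R) = (0.0000,1.0000,0.0000)
R[1][2] = 1.0000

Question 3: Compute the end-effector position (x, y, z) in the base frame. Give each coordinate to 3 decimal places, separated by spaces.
-12.000 -8.000 9.000

after link 1: o_1 = (-5.0000, 0.0000, 2.0000)
after link 2: o_2 = (-5.0000, -2.0000, 3.0000)
after link 3: o_3 = (-9.0000, -2.0000, 4.0000)
after link 4: o_4 = (-9.0000, -6.0000, 4.0000)
after link 5: o_5 = (-9.0000, -8.0000, 4.0000)
after link 6: o_6 = (-12.0000, -8.0000, 9.0000)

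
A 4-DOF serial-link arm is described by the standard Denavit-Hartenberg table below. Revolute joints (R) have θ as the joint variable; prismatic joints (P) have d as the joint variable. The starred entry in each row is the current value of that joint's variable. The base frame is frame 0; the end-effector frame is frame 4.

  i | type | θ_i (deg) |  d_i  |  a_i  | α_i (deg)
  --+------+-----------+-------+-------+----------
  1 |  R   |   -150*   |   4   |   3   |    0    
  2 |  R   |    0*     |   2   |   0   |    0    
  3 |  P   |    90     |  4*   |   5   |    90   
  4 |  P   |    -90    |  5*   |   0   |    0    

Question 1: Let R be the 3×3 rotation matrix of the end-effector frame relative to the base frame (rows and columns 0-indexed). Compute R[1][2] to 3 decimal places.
End-effector z-axis (col 2 of R) = (-0.8660,-0.5000,0.0000)
R[1][2] = -0.5000

-0.500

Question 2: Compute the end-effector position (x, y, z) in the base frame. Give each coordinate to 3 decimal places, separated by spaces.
-4.428 -8.330 10.000

after link 1: o_1 = (-2.5981, -1.5000, 4.0000)
after link 2: o_2 = (-2.5981, -1.5000, 6.0000)
after link 3: o_3 = (-0.0981, -5.8301, 10.0000)
after link 4: o_4 = (-4.4282, -8.3301, 10.0000)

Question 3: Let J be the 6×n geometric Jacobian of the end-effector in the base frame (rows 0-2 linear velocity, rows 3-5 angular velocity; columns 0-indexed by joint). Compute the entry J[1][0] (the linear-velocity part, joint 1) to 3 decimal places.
axis z_0 = ẑ; lever o_n−o_0 = (-4.4282,-8.3301,10.0000)
cross product → J_v[:, 0] = (8.3301,-4.4282,0.0000)
J_ω[:, 0] = z_0
entry J[1][0] = -4.4282

-4.428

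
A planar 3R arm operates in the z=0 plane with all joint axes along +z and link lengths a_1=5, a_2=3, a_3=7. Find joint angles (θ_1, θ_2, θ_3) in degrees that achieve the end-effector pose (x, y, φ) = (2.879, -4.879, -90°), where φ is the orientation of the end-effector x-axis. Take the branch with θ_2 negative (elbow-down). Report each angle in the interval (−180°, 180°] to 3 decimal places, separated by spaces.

wrist centre = target − a_3·(cos φ, sin φ) = (2.8790, 2.1210)
cos θ_2 = (12.7873−5²−3²)/(2·5·3) = -0.7071; θ_2 = -134.9987° (elbow-down)
β = atan2(2.1210,2.8790) = 36.3796°; ψ = atan2(-2.1214,2.8787) = -36.3869°
θ_1 = β − ψ = 72.7665°
θ_3 = φ − θ_1 − θ_2 = -27.7679° (wrapped to (-180°,180°])

72.767 -134.999 -27.768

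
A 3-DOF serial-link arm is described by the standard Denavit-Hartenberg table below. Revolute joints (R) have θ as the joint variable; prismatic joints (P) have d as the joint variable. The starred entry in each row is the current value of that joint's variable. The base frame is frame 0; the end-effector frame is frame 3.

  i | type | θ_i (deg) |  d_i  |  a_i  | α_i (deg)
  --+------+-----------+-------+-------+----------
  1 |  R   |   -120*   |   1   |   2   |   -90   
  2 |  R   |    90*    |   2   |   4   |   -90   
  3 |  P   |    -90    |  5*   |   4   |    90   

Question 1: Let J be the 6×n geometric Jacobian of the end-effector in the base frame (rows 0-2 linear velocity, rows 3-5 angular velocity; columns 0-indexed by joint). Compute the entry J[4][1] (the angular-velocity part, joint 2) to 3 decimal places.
axis z_1 = (0.8660,-0.5000,0.0000); lever o_n−o_1 = (7.6962,1.3301,-4.0000)
cross product → J_v[:, 1] = (2.0000,3.4641,5.0000)
J_ω[:, 1] = z_1
entry J[4][1] = -0.5000

-0.500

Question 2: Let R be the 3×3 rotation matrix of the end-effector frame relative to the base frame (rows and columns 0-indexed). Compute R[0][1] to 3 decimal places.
0.500

End-effector y-axis (col 1 of R) = (0.5000,0.8660,-0.0000)
R[0][1] = 0.5000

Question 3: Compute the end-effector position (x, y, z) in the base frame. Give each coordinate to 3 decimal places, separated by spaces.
after link 1: o_1 = (-1.0000, -1.7321, 1.0000)
after link 2: o_2 = (0.7321, -2.7321, -3.0000)
after link 3: o_3 = (6.6962, -0.4019, -3.0000)

6.696 -0.402 -3.000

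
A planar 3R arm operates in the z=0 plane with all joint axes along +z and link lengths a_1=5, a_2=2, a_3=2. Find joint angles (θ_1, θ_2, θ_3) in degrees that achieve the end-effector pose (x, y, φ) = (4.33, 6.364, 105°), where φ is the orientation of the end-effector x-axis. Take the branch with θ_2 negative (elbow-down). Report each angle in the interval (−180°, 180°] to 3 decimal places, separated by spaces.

wrist centre = target − a_3·(cos φ, sin φ) = (4.8476, 4.4321)
cos θ_2 = (43.1435−5²−2²)/(2·5·2) = 0.7072; θ_2 = -44.9943° (elbow-down)
β = atan2(4.4321,4.8476) = 42.4364°; ψ = atan2(-1.4141,6.4144) = -12.4323°
θ_1 = β − ψ = 54.8686°
θ_3 = φ − θ_1 − θ_2 = 95.1257° (wrapped to (-180°,180°])

54.869 -44.994 95.126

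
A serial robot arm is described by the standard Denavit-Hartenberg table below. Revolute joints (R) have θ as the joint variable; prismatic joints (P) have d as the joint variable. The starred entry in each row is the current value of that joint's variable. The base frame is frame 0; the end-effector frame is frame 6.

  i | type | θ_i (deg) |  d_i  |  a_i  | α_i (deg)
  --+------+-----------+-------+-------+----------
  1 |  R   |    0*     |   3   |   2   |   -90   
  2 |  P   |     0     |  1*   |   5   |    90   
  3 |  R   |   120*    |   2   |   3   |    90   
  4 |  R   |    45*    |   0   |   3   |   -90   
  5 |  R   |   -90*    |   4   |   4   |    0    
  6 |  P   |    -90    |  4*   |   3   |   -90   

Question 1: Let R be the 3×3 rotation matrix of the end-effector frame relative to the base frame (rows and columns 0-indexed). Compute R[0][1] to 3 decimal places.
End-effector y-axis (col 1 of R) = (-0.3536,0.6124,-0.7071)
R[0][1] = -0.3536

-0.354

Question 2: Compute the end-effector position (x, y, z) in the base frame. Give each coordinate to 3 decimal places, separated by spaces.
11.793 0.699 10.657

after link 1: o_1 = (2.0000, 0.0000, 3.0000)
after link 2: o_2 = (7.0000, 1.0000, 3.0000)
after link 3: o_3 = (5.5000, 3.5981, 5.0000)
after link 4: o_4 = (4.4393, 5.4352, 7.1213)
after link 5: o_5 = (9.3177, 4.9857, 9.9497)
after link 6: o_6 = (11.7925, 0.6991, 10.6569)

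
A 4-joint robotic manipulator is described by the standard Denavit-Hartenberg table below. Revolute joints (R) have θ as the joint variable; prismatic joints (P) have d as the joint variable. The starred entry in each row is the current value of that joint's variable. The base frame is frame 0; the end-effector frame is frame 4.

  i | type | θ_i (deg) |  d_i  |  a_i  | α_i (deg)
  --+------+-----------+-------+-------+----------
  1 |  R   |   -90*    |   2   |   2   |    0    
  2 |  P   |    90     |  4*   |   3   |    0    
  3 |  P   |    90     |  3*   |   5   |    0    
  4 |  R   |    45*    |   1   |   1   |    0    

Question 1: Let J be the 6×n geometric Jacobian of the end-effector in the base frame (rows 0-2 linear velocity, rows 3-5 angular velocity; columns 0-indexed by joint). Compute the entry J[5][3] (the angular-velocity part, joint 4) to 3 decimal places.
1.000

axis z_3 = (0.0000,0.0000,1.0000); lever o_n−o_3 = (-0.7071,0.7071,1.0000)
cross product → J_v[:, 3] = (-0.7071,-0.7071,0.0000)
J_ω[:, 3] = z_3
entry J[5][3] = 1.0000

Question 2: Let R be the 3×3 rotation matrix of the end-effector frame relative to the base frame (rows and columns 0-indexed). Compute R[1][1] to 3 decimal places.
End-effector y-axis (col 1 of R) = (-0.7071,-0.7071,0.0000)
R[1][1] = -0.7071

-0.707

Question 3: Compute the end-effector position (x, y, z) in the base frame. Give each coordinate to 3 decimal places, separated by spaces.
2.293 3.707 10.000

after link 1: o_1 = (0.0000, -2.0000, 2.0000)
after link 2: o_2 = (3.0000, -2.0000, 6.0000)
after link 3: o_3 = (3.0000, 3.0000, 9.0000)
after link 4: o_4 = (2.2929, 3.7071, 10.0000)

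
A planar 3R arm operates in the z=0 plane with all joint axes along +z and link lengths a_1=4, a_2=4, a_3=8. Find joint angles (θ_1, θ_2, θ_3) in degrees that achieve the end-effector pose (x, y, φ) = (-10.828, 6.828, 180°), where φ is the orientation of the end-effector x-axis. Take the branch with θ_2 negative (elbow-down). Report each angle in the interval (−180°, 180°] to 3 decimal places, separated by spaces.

135.009 -45.021 90.012

wrist centre = target − a_3·(cos φ, sin φ) = (-2.8280, 6.8280)
cos θ_2 = (54.6192−4²−4²)/(2·4·4) = 0.7068; θ_2 = -45.0209° (elbow-down)
β = atan2(6.8280,-2.8280) = 112.4982°; ψ = atan2(-2.8295,6.8274) = -22.5104°
θ_1 = β − ψ = 135.0086°
θ_3 = φ − θ_1 − θ_2 = 90.0122° (wrapped to (-180°,180°])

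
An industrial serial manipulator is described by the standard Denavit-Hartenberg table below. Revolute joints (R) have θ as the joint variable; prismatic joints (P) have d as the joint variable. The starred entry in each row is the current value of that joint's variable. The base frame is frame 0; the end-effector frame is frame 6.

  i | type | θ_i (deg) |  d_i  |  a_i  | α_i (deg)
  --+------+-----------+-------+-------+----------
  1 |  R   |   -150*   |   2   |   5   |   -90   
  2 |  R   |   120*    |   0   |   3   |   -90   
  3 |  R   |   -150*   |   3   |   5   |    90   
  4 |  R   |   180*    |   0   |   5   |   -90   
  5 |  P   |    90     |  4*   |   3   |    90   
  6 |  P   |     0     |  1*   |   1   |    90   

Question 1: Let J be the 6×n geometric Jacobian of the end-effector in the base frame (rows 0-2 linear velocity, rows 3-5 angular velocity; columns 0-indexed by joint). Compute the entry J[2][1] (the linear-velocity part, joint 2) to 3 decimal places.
2.067

axis z_1 = (0.5000,-0.8660,0.0000); lever o_n−o_1 = (3.2721,-1.5335,-5.5801)
cross product → J_v[:, 1] = (4.8325,2.7901,2.0670)
J_ω[:, 1] = z_1
entry J[2][1] = 2.0670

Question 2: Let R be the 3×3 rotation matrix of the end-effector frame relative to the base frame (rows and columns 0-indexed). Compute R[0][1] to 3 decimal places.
0.125

End-effector y-axis (col 1 of R) = (0.1250,0.6495,-0.7500)
R[0][1] = 0.1250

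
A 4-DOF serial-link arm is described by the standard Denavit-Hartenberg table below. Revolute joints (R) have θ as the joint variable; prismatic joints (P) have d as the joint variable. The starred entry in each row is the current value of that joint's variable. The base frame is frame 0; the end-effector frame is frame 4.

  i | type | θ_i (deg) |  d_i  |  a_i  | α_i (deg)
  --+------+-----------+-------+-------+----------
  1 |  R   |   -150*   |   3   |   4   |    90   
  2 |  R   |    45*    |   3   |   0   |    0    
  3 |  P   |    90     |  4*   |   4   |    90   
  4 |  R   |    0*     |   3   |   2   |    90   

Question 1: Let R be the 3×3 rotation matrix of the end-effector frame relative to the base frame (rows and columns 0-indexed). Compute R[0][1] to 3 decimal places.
-0.612

End-effector y-axis (col 1 of R) = (-0.6124,-0.3536,0.7071)
R[0][1] = -0.6124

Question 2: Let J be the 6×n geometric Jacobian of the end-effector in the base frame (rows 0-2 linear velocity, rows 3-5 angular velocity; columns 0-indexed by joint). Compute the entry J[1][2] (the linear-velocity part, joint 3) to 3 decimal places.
0.866

prismatic axis z_2 = (-0.5000,0.8660,0.0000)
J_v[:, 2] = z_2; J_ω[:, 2] = (0,0,0)
entry J[1][2] = 0.8660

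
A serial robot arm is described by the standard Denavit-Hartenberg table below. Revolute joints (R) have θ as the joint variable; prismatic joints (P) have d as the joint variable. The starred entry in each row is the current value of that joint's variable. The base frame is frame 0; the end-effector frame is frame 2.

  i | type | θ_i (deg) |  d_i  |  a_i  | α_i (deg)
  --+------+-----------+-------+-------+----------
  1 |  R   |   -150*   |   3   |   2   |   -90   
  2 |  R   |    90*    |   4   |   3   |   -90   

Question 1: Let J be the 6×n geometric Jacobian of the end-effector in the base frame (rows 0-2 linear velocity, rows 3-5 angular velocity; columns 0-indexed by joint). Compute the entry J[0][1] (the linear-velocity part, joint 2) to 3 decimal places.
axis z_1 = (0.5000,-0.8660,0.0000); lever o_n−o_1 = (2.0000,-3.4641,-3.0000)
cross product → J_v[:, 1] = (2.5981,1.5000,-0.0000)
J_ω[:, 1] = z_1
entry J[0][1] = 2.5981

2.598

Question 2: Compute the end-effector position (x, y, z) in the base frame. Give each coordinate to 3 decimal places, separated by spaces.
after link 1: o_1 = (-1.7321, -1.0000, 3.0000)
after link 2: o_2 = (0.2679, -4.4641, 0.0000)

0.268 -4.464 0.000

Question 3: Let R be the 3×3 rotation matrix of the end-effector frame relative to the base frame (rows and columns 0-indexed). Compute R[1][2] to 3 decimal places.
0.500

End-effector z-axis (col 2 of R) = (0.8660,0.5000,-0.0000)
R[1][2] = 0.5000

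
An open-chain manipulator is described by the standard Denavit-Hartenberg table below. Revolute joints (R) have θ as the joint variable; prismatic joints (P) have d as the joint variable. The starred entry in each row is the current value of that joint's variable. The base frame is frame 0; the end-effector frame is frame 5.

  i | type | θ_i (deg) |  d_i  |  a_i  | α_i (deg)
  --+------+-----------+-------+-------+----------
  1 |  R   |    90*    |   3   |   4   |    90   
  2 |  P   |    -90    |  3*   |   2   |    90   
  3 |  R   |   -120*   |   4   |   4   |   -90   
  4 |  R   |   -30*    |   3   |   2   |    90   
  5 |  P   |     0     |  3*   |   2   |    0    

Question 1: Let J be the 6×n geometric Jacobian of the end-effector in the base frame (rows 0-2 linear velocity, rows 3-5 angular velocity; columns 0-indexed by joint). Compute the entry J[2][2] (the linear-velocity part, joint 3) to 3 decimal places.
-6.665

axis z_2 = (0.0000,-1.0000,-0.0000); lever o_n−o_2 = (-6.6651,-8.5981,0.3840)
cross product → J_v[:, 2] = (-0.3840,0.0000,-6.6651)
J_ω[:, 2] = z_2
entry J[2][2] = -6.6651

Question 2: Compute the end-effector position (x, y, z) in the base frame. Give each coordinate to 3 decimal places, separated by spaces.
-3.665 -4.598 1.384

after link 1: o_1 = (0.0000, 4.0000, 3.0000)
after link 2: o_2 = (3.0000, 4.0000, 1.0000)
after link 3: o_3 = (-0.4641, -0.0000, 3.0000)
after link 4: o_4 = (-3.4641, -1.0000, 1.2679)
after link 5: o_5 = (-3.6651, -4.5981, 1.3840)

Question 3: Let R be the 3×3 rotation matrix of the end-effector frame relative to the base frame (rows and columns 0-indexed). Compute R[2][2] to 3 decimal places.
-0.250

End-effector z-axis (col 2 of R) = (0.4330,-0.8660,-0.2500)
R[2][2] = -0.2500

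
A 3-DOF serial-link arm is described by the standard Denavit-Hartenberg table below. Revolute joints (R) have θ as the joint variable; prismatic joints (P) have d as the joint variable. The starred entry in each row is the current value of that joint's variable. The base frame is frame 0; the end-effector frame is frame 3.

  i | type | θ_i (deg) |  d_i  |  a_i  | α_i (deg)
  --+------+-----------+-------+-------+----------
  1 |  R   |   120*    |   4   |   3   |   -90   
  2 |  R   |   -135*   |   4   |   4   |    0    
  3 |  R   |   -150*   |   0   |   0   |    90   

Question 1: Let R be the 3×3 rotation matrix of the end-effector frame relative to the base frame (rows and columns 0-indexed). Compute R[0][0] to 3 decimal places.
End-effector x-axis (col 0 of R) = (-0.1294,0.2241,-0.9659)
R[0][0] = -0.1294

-0.129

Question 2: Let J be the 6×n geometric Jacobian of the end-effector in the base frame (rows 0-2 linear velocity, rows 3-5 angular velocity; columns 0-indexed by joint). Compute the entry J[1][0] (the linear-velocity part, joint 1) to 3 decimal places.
axis z_0 = ẑ; lever o_n−o_0 = (-3.5499,-1.8514,6.8284)
cross product → J_v[:, 0] = (1.8514,-3.5499,0.0000)
J_ω[:, 0] = z_0
entry J[1][0] = -3.5499

-3.550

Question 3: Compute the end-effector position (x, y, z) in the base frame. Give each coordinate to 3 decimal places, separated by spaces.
after link 1: o_1 = (-1.5000, 2.5981, 4.0000)
after link 2: o_2 = (-3.5499, -1.8514, 6.8284)
after link 3: o_3 = (-3.5499, -1.8514, 6.8284)

-3.550 -1.851 6.828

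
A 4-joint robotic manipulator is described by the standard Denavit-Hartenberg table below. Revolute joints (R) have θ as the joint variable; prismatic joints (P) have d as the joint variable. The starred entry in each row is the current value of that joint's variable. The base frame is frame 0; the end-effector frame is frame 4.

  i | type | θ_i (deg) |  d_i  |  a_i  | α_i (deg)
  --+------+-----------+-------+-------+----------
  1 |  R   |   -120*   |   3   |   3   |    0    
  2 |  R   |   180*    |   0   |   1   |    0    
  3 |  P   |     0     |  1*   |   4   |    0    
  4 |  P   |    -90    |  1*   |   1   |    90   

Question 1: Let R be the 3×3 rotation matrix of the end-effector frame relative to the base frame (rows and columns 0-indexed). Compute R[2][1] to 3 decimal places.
End-effector y-axis (col 1 of R) = (0.0000,0.0000,1.0000)
R[2][1] = 1.0000

1.000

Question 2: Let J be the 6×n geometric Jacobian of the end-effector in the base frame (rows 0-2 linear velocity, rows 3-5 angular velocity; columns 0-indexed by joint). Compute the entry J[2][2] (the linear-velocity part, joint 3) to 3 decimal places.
prismatic axis z_2 = (0.0000,0.0000,1.0000)
J_v[:, 2] = z_2; J_ω[:, 2] = (0,0,0)
entry J[2][2] = 1.0000

1.000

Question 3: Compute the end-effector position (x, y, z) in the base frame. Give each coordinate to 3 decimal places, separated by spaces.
after link 1: o_1 = (-1.5000, -2.5981, 3.0000)
after link 2: o_2 = (-1.0000, -1.7321, 3.0000)
after link 3: o_3 = (1.0000, 1.7321, 4.0000)
after link 4: o_4 = (1.8660, 1.2321, 5.0000)

1.866 1.232 5.000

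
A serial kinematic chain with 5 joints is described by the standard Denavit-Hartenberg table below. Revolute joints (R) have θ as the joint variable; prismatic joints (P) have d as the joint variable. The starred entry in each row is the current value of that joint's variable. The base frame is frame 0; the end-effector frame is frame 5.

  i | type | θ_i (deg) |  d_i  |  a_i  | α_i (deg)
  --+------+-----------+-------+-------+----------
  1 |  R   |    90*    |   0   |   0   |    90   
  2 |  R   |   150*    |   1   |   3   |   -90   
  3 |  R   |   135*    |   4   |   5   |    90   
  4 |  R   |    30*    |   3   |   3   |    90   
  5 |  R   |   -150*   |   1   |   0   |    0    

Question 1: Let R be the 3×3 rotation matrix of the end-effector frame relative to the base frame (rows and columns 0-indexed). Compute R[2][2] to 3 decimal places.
End-effector z-axis (col 2 of R) = (-0.3536,0.7392,0.5732)
R[2][2] = 0.5732

0.573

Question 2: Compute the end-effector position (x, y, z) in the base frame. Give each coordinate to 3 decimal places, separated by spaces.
-6.848 -1.793 -4.316

after link 1: o_1 = (0.0000, 0.0000, 0.0000)
after link 2: o_2 = (1.0000, -2.5981, 1.5000)
after link 3: o_3 = (-2.5355, -1.5362, -3.7319)
after link 4: o_4 = (-6.4940, -2.5323, -4.8888)
after link 5: o_5 = (-6.8475, -1.7931, -4.3156)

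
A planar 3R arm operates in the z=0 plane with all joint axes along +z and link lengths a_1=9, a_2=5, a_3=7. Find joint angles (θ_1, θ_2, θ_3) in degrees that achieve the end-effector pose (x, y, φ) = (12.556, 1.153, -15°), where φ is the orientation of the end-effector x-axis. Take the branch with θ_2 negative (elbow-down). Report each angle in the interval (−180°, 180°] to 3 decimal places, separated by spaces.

wrist centre = target − a_3·(cos φ, sin φ) = (5.7945, 2.9647)
cos θ_2 = (42.3661−9²−5²)/(2·9·5) = -0.7070; θ_2 = -134.9949° (elbow-down)
β = atan2(2.9647,5.7945) = 27.0963°; ψ = atan2(-3.5359,5.4648) = -32.9039°
θ_1 = β − ψ = 60.0002°
θ_3 = φ − θ_1 − θ_2 = 59.9947° (wrapped to (-180°,180°])

60.000 -134.995 59.995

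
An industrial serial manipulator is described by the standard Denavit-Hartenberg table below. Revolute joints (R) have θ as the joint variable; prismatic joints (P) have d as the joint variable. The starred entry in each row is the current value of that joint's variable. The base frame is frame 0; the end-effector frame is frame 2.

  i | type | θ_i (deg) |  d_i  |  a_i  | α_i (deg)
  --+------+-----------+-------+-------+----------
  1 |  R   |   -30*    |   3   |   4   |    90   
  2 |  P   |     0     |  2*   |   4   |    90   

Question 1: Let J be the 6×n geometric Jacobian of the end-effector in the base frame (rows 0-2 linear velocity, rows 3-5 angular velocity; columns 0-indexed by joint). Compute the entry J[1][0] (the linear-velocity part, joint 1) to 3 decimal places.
5.928

axis z_0 = ẑ; lever o_n−o_0 = (5.9282,-5.7321,3.0000)
cross product → J_v[:, 0] = (5.7321,5.9282,-0.0000)
J_ω[:, 0] = z_0
entry J[1][0] = 5.9282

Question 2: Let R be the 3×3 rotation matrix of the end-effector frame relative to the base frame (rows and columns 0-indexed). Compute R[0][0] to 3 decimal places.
0.866

End-effector x-axis (col 0 of R) = (0.8660,-0.5000,0.0000)
R[0][0] = 0.8660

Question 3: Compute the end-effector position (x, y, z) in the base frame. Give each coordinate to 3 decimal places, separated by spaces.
5.928 -5.732 3.000

after link 1: o_1 = (3.4641, -2.0000, 3.0000)
after link 2: o_2 = (5.9282, -5.7321, 3.0000)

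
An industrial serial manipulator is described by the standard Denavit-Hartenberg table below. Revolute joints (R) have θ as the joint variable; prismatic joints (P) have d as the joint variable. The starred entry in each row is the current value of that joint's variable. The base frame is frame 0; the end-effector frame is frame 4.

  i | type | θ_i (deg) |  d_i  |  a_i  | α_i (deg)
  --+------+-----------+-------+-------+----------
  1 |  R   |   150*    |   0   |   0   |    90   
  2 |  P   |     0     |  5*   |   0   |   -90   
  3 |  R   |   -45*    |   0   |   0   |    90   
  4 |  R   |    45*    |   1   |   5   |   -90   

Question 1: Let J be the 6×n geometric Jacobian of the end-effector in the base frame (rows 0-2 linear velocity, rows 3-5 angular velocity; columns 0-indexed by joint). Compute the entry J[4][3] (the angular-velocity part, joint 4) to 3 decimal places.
0.259

axis z_3 = (0.9659,0.2588,0.0000); lever o_n−o_3 = (0.0509,3.6739,3.5355)
cross product → J_v[:, 3] = (0.9151,-3.4151,3.5355)
J_ω[:, 3] = z_3
entry J[4][3] = 0.2588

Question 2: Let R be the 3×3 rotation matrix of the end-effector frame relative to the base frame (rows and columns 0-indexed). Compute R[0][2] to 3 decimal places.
End-effector z-axis (col 2 of R) = (0.1830,-0.6830,0.7071)
R[0][2] = 0.1830

0.183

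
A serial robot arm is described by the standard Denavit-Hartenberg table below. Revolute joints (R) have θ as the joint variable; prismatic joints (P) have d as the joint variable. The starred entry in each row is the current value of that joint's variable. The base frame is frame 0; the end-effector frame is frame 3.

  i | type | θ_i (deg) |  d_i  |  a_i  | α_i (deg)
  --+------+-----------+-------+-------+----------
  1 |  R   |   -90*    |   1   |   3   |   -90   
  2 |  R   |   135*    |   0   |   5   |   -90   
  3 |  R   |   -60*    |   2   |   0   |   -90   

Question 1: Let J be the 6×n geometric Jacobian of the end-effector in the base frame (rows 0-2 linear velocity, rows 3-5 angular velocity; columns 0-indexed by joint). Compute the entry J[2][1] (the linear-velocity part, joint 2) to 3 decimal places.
axis z_1 = (1.0000,0.0000,0.0000); lever o_n−o_1 = (-0.0000,4.9497,-2.1213)
cross product → J_v[:, 1] = (-0.0000,2.1213,4.9497)
J_ω[:, 1] = z_1
entry J[2][1] = 4.9497

4.950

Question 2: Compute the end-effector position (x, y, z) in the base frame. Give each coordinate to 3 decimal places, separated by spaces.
after link 1: o_1 = (0.0000, -3.0000, 1.0000)
after link 2: o_2 = (0.0000, 0.5355, -2.5355)
after link 3: o_3 = (0.0000, 1.9497, -1.1213)

0.000 1.950 -1.121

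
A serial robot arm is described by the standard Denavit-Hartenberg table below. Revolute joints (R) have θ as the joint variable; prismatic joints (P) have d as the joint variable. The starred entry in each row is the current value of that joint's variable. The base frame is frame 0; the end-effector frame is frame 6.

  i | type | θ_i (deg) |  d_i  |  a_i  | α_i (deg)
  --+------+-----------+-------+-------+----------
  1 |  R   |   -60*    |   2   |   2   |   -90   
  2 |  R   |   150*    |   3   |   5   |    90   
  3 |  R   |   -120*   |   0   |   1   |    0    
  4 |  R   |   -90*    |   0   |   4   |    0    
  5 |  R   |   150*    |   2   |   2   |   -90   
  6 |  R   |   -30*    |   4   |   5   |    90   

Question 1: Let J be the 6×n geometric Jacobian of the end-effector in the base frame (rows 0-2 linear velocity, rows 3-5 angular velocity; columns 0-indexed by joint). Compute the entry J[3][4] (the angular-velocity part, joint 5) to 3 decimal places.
0.250

axis z_4 = (0.2500,-0.4330,-0.8660); lever o_n−o_4 = (-4.7611,1.2823,-7.2117)
cross product → J_v[:, 4] = (4.2333,5.9261,-1.7410)
J_ω[:, 4] = z_4
entry J[3][4] = 0.2500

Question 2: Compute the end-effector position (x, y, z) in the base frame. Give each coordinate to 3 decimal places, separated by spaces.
after link 1: o_1 = (1.0000, -1.7321, 2.0000)
after link 2: o_2 = (1.4330, 3.5179, -0.5000)
after link 3: o_3 = (0.8995, 2.7099, -0.2500)
after link 4: o_4 = (4.1316, 1.1119, 1.4821)
after link 5: o_5 = (2.6986, 0.1298, -0.7500)
after link 6: o_6 = (-0.6295, 2.3942, -5.7296)

-0.629 2.394 -5.730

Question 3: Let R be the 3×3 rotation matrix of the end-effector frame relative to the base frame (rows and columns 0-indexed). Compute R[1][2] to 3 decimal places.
End-effector z-axis (col 2 of R) = (0.6998,-0.3460,-0.6250)
R[1][2] = -0.3460

-0.346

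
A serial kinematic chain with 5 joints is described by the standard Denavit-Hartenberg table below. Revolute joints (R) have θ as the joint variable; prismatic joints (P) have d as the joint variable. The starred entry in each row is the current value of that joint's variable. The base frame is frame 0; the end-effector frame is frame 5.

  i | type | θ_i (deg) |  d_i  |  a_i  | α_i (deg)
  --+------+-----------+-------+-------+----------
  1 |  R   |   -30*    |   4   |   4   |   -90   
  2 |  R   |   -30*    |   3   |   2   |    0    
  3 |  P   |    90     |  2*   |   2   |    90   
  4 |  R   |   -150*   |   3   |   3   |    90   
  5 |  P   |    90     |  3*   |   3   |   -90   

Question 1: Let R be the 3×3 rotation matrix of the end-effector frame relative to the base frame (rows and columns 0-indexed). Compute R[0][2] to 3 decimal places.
0.625

End-effector z-axis (col 2 of R) = (0.6250,0.2165,-0.7500)
R[0][2] = 0.6250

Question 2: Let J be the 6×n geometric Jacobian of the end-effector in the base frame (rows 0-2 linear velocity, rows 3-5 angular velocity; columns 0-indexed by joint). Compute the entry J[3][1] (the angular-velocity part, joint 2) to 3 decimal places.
axis z_1 = (0.5000,0.8660,0.0000); lever o_n−o_1 = (8.1405,2.3415,5.8170)
cross product → J_v[:, 1] = (5.0377,-2.9085,-5.8792)
J_ω[:, 1] = z_1
entry J[3][1] = 0.5000

0.500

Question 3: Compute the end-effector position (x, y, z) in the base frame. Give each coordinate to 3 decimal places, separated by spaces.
11.605 0.342 9.817

after link 1: o_1 = (3.4641, -2.0000, 4.0000)
after link 2: o_2 = (6.4641, -0.2679, 5.0000)
after link 3: o_3 = (8.3301, 0.9641, 3.2679)
after link 4: o_4 = (8.7051, -0.9845, 7.0179)
after link 5: o_5 = (11.6046, 0.3415, 9.8170)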